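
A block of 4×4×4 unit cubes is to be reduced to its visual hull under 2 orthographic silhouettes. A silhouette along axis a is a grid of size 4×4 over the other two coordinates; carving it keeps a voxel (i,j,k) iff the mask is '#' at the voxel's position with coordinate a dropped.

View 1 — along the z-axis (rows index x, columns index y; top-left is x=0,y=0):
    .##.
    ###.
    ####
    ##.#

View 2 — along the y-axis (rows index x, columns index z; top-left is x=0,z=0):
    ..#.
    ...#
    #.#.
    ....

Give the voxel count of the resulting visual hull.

voxel count = 13

full grid |V| = 64
carve view 1 (along z, XY-mask fill 12/16): 48 voxels remain
carve view 2 (along y, XZ-mask fill 4/16): 13 voxels remain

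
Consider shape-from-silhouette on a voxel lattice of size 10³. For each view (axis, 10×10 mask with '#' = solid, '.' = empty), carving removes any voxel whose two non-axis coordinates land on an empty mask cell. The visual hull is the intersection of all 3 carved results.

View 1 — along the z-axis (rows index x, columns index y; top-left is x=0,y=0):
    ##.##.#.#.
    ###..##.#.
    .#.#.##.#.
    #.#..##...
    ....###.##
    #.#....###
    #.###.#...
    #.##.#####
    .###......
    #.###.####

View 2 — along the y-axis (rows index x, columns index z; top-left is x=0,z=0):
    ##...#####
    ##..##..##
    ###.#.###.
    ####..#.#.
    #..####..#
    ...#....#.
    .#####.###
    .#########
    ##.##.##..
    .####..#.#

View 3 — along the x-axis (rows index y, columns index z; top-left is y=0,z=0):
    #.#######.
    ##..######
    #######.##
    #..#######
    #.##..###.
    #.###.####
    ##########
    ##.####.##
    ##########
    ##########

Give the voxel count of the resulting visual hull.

remaining voxels: 304

before carving: 1000 voxels (10×10×10)
carve view 1 (along z, XY-mask fill 55/100): 550 voxels remain
carve view 2 (along y, XZ-mask fill 63/100): 355 voxels remain
carve view 3 (along x, YZ-mask fill 85/100): 304 voxels remain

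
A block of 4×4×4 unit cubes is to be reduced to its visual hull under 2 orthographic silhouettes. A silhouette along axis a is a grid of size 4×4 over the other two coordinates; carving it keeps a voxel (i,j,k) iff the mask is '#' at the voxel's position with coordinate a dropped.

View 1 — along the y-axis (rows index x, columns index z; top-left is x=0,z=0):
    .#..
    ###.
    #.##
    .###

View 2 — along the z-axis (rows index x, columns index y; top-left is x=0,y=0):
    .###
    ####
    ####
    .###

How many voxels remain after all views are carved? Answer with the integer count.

initial block: 4^3 = 64
carve view 1 (along y, XZ-mask fill 10/16): 40 voxels remain
carve view 2 (along z, XY-mask fill 14/16): 36 voxels remain

remaining voxels: 36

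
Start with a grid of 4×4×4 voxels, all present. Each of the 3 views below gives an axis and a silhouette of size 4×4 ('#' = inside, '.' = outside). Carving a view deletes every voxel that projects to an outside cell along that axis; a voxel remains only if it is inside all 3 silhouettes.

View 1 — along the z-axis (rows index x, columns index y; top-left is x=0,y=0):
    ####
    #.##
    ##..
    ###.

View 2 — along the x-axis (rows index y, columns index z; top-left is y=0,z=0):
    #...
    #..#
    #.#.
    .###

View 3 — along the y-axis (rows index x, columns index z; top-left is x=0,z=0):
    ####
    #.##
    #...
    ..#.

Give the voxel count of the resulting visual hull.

initial block: 4^3 = 64
  1. axis=2 (XY plane), |mask|=12  ⇒  voxels=48
  2. axis=0 (YZ plane), |mask|=8  ⇒  voxels=22
  3. axis=1 (XZ plane), |mask|=9  ⇒  voxels=16

16 voxels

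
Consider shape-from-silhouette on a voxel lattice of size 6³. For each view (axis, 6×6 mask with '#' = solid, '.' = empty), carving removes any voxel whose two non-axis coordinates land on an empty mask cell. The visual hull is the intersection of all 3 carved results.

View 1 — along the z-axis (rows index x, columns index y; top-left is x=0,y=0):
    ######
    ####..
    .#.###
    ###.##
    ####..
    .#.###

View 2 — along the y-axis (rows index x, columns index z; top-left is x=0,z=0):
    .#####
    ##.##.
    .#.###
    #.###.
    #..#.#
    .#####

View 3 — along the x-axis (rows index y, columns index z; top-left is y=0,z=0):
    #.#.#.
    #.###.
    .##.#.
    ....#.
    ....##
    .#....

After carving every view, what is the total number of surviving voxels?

voxel count = 46

before carving: 216 voxels (6×6×6)
carve view 1 (along z, XY-mask fill 27/36): 162 voxels remain
carve view 2 (along y, XZ-mask fill 25/36): 114 voxels remain
carve view 3 (along x, YZ-mask fill 14/36): 46 voxels remain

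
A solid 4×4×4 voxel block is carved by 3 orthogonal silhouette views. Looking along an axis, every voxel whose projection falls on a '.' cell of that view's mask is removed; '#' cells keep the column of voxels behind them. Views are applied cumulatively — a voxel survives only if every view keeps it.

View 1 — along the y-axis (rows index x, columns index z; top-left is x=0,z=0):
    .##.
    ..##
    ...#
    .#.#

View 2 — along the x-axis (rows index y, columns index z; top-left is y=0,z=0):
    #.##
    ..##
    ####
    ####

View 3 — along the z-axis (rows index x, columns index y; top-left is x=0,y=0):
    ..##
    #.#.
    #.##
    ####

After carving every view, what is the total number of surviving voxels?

|visual hull| = 17

before carving: 64 voxels (4×4×4)
  1. axis=1 (XZ plane), |mask|=7  ⇒  voxels=28
  2. axis=0 (YZ plane), |mask|=13  ⇒  voxels=24
  3. axis=2 (XY plane), |mask|=11  ⇒  voxels=17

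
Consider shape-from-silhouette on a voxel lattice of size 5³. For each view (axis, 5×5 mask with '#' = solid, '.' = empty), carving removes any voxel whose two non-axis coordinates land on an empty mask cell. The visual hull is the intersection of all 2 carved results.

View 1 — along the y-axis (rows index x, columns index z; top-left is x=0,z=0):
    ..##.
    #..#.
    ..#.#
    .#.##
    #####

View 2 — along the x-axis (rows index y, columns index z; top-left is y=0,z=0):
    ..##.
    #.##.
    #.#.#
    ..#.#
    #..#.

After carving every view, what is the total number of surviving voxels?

full grid |V| = 125
carve view 1 (along y, XZ-mask fill 14/25): 70 voxels remain
carve view 2 (along x, YZ-mask fill 12/25): 36 voxels remain

remaining voxels: 36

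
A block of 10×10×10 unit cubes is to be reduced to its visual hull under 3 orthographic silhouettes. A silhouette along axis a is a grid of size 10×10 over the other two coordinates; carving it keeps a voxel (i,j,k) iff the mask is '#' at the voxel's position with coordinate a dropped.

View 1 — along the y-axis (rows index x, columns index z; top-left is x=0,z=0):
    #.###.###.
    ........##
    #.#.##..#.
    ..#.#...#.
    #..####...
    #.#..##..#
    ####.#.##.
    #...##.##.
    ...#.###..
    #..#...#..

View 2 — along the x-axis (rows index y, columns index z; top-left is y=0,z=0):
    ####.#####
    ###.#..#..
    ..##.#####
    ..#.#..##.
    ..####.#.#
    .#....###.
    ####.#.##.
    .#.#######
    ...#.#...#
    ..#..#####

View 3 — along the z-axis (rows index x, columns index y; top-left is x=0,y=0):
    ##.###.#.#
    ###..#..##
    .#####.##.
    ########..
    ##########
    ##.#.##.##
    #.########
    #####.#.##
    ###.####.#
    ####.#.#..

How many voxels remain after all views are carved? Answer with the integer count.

|visual hull| = 213

start: 10×10×10 = 1000 voxels
V1 y: intersect with XZ mask (46 set) -- 460 left
V2 x: intersect with YZ mask (59 set) -- 272 left
V3 z: intersect with XY mask (76 set) -- 213 left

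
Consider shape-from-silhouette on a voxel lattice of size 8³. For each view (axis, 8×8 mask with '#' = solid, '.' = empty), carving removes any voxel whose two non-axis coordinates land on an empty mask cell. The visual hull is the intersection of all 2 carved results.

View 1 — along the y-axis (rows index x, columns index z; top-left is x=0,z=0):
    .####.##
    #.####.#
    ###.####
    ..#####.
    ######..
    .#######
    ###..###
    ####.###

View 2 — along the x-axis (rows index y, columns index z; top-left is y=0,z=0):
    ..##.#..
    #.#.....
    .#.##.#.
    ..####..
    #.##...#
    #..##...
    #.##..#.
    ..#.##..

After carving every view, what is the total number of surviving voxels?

voxel count = 173

start: 8×8×8 = 512 voxels
[1] y-view keeps 50 columns → grid now 400
[2] x-view keeps 27 columns → grid now 173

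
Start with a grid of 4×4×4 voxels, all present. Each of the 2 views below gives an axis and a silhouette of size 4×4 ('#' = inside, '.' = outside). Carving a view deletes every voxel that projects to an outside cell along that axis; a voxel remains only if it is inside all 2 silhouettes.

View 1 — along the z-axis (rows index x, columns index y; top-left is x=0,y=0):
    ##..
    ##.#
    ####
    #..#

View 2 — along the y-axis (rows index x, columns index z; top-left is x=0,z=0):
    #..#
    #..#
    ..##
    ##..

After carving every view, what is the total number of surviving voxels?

before carving: 64 voxels (4×4×4)
after view 1 [z-axis, 11 of 16 cells solid] → remaining = 44
after view 2 [y-axis, 8 of 16 cells solid] → remaining = 22

22 voxels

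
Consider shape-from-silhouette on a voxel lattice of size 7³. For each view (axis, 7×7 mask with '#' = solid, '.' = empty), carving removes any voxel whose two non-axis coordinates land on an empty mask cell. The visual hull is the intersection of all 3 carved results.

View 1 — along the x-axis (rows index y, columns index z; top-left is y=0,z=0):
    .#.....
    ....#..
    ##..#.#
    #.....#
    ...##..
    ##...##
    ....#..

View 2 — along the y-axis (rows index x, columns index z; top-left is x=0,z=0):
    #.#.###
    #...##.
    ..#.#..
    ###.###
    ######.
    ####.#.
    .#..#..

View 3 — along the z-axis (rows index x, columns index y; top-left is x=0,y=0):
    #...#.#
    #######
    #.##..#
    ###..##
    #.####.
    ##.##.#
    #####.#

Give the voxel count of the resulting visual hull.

42 voxels

start: 7×7×7 = 343 voxels
step 1: project along x, AND mask (15/49) → |grid| = 105
step 2: project along y, AND mask (29/49) → |grid| = 64
step 3: project along z, AND mask (35/49) → |grid| = 42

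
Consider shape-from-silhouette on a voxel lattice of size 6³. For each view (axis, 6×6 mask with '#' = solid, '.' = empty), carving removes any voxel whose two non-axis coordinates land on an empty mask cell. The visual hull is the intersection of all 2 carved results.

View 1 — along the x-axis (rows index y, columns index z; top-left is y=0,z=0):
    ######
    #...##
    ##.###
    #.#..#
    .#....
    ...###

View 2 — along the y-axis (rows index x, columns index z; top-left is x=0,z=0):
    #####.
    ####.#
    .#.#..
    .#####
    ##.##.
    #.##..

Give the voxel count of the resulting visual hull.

remaining voxels: 79

start: 6×6×6 = 216 voxels
step 1: project along x, AND mask (21/36) → |grid| = 126
step 2: project along y, AND mask (24/36) → |grid| = 79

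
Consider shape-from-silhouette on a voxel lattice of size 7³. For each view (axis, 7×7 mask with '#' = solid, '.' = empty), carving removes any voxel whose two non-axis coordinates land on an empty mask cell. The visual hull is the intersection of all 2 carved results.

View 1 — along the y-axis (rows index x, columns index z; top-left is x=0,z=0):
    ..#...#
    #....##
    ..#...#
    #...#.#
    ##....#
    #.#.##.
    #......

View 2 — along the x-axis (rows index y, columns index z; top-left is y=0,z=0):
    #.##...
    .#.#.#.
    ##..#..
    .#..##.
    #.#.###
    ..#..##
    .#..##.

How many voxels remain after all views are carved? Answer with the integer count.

before carving: 343 voxels (7×7×7)
V1 y: intersect with XZ mask (18 set) -- 126 left
V2 x: intersect with YZ mask (23 set) -- 56 left

|visual hull| = 56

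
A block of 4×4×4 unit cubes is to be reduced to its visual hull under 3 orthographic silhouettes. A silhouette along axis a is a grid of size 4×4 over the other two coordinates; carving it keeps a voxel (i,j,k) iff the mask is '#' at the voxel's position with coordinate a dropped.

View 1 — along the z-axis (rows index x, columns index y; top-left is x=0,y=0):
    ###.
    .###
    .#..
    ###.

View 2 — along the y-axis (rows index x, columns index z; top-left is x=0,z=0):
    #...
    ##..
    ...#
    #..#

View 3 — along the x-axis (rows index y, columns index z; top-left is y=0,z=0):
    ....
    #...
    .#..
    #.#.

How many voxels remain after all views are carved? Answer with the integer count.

full grid |V| = 64
  1. axis=2 (XY plane), |mask|=10  ⇒  voxels=40
  2. axis=1 (XZ plane), |mask|=6  ⇒  voxels=16
  3. axis=0 (YZ plane), |mask|=4  ⇒  voxels=5

voxel count = 5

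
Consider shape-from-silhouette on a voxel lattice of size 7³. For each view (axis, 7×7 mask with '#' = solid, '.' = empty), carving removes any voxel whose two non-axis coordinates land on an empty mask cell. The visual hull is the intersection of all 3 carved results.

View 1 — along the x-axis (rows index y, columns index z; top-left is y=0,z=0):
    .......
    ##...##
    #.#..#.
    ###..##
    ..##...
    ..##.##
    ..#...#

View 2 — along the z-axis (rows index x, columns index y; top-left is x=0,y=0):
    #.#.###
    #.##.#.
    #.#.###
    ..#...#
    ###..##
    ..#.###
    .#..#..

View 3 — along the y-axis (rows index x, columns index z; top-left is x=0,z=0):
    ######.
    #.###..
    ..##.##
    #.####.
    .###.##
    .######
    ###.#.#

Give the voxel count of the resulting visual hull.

54 voxels

start: 7×7×7 = 343 voxels
step 1: project along x, AND mask (20/49) → |grid| = 140
step 2: project along z, AND mask (27/49) → |grid| = 69
step 3: project along y, AND mask (35/49) → |grid| = 54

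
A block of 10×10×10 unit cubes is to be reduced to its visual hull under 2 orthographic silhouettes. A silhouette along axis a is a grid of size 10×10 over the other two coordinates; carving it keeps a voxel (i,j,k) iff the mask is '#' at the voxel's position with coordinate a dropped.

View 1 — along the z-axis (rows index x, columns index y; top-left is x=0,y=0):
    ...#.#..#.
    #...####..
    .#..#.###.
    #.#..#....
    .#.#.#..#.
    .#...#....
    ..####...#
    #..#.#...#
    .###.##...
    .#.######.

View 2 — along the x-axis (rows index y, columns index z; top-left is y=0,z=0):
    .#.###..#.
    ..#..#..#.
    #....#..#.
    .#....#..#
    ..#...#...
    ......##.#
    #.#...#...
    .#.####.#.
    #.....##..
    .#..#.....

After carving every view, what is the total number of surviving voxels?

start: 10×10×10 = 1000 voxels
carve view 1 (along z, XY-mask fill 43/100): 430 voxels remain
carve view 2 (along x, YZ-mask fill 33/100): 138 voxels remain

voxel count = 138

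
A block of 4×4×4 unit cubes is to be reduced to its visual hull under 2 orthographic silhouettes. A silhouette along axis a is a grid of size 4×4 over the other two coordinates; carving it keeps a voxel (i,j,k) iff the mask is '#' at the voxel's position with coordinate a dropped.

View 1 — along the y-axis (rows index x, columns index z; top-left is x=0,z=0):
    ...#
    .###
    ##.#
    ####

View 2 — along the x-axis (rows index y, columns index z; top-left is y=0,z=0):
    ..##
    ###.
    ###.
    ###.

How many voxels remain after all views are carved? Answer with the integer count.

full grid |V| = 64
  1. axis=1 (XZ plane), |mask|=11  ⇒  voxels=44
  2. axis=0 (YZ plane), |mask|=11  ⇒  voxels=27

|visual hull| = 27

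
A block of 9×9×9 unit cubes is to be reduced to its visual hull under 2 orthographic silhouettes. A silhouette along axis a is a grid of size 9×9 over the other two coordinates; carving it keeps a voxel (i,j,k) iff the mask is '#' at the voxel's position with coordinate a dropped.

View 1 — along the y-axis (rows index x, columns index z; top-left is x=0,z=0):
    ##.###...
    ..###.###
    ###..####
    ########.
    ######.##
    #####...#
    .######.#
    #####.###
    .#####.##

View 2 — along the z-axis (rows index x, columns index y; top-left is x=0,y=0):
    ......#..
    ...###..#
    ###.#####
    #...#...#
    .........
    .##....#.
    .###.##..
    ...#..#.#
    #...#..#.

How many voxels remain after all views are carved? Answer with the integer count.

207 voxels

full grid |V| = 729
carve view 1 (along y, XZ-mask fill 62/81): 558 voxels remain
carve view 2 (along z, XY-mask fill 30/81): 207 voxels remain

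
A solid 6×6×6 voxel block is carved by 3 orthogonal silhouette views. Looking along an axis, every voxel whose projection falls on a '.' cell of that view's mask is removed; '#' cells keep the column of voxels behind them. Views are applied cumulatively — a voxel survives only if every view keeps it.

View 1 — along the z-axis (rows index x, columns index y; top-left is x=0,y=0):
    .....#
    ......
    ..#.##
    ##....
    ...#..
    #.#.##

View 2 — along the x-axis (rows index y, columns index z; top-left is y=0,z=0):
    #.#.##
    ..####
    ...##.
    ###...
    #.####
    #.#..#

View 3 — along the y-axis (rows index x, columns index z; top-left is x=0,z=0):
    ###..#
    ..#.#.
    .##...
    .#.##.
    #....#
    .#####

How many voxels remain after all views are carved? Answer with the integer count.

start: 6×6×6 = 216 voxels
V1 z: intersect with XY mask (11 set) -- 66 left
V2 x: intersect with YZ mask (21 set) -- 38 left
V3 y: intersect with XZ mask (18 set) -- 20 left

remaining voxels: 20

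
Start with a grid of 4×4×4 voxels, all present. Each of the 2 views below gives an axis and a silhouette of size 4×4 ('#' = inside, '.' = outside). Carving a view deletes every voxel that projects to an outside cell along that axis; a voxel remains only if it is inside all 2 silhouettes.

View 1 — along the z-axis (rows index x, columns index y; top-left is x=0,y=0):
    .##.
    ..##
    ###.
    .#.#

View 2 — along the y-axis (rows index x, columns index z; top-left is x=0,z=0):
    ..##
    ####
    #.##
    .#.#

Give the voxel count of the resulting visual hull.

remaining voxels: 25

before carving: 64 voxels (4×4×4)
carve view 1 (along z, XY-mask fill 9/16): 36 voxels remain
carve view 2 (along y, XZ-mask fill 11/16): 25 voxels remain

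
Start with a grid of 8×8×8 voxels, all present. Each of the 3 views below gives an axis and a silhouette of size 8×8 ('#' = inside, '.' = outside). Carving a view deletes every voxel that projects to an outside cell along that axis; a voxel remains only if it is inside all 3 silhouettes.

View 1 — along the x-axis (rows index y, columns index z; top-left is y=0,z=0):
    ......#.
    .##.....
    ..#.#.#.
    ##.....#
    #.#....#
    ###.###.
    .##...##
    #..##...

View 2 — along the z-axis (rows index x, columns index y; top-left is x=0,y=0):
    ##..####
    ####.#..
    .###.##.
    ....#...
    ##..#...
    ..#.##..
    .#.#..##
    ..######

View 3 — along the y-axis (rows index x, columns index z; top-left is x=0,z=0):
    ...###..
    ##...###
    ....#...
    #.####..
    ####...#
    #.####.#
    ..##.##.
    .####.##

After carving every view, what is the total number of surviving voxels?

53 voxels

before carving: 512 voxels (8×8×8)
  1. axis=0 (YZ plane), |mask|=25  ⇒  voxels=200
  2. axis=2 (XY plane), |mask|=33  ⇒  voxels=107
  3. axis=1 (XZ plane), |mask|=35  ⇒  voxels=53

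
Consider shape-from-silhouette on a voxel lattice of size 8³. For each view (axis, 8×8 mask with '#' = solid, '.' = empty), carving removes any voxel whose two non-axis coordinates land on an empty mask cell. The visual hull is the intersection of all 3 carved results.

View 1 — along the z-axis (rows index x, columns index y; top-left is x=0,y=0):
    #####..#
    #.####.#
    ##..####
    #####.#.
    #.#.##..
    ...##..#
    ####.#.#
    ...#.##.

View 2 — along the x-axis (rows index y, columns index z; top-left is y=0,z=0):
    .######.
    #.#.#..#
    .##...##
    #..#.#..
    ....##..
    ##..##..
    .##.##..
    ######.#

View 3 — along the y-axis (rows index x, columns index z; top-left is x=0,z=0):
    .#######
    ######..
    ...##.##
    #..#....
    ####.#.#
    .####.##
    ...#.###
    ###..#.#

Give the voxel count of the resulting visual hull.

voxel count = 98

initial block: 8^3 = 512
  1. axis=2 (XY plane), |mask|=40  ⇒  voxels=320
  2. axis=0 (YZ plane), |mask|=34  ⇒  voxels=169
  3. axis=1 (XZ plane), |mask|=40  ⇒  voxels=98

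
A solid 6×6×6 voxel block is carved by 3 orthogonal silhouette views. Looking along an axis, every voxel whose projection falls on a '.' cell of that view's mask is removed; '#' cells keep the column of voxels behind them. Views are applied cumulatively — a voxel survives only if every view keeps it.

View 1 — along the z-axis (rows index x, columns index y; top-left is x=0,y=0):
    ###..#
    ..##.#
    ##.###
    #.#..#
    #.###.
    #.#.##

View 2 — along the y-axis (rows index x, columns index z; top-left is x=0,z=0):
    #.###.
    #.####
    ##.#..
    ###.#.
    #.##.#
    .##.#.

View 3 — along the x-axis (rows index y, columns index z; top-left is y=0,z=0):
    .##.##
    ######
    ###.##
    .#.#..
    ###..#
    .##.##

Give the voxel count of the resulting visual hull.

initial block: 6^3 = 216
  1. axis=2 (XY plane), |mask|=23  ⇒  voxels=138
  2. axis=1 (XZ plane), |mask|=23  ⇒  voxels=86
  3. axis=0 (YZ plane), |mask|=25  ⇒  voxels=58

58 voxels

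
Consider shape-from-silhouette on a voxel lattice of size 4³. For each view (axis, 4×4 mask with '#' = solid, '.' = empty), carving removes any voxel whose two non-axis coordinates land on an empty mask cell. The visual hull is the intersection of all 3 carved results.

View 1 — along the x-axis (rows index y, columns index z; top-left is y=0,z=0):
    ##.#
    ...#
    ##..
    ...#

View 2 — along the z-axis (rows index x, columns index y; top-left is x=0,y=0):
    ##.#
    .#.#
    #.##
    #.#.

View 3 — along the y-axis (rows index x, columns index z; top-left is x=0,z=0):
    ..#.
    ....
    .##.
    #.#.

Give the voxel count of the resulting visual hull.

|visual hull| = 4

full grid |V| = 64
carve view 1 (along x, YZ-mask fill 7/16): 28 voxels remain
carve view 2 (along z, XY-mask fill 10/16): 18 voxels remain
carve view 3 (along y, XZ-mask fill 5/16): 4 voxels remain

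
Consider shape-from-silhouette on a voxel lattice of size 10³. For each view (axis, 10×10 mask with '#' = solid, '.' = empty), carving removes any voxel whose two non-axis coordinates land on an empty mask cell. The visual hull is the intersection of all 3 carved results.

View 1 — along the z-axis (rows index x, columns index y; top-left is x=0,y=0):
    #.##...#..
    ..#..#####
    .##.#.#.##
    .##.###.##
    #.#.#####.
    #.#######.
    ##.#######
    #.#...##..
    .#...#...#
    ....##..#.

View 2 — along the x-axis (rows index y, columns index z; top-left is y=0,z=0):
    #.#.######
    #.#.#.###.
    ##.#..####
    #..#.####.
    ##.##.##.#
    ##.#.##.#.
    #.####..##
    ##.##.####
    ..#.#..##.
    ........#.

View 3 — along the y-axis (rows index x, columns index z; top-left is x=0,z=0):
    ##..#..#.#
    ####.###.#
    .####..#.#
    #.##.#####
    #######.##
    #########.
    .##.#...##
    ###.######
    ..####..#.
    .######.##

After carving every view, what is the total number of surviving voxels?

251 voxels

start: 10×10×10 = 1000 voxels
after view 1 [z-axis, 57 of 100 cells solid] → remaining = 570
after view 2 [x-axis, 60 of 100 cells solid] → remaining = 345
after view 3 [y-axis, 72 of 100 cells solid] → remaining = 251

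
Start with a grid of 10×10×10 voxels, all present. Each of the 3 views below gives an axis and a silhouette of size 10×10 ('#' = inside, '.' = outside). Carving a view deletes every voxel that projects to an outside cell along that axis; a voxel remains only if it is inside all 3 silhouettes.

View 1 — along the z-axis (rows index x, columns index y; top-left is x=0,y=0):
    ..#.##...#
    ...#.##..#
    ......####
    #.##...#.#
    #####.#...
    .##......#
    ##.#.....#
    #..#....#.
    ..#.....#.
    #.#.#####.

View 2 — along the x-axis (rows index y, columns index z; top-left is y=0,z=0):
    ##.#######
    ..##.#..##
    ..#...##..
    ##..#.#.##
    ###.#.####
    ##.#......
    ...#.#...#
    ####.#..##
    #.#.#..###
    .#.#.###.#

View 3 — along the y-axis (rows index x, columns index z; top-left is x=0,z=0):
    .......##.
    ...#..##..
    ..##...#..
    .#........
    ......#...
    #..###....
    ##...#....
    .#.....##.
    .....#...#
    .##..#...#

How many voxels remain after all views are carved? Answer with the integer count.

start: 10×10×10 = 1000 voxels
V1 z: intersect with XY mask (42 set) -- 420 left
V2 x: intersect with YZ mask (56 set) -- 234 left
V3 y: intersect with XZ mask (26 set) -- 61 left

remaining voxels: 61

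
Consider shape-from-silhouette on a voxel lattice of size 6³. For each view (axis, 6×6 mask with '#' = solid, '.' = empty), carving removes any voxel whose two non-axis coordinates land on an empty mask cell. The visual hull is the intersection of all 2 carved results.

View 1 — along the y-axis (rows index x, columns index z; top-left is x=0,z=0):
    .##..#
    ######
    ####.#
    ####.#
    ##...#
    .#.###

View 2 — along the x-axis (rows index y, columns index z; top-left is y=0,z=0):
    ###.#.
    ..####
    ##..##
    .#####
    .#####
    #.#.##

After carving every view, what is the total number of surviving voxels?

110 voxels

initial block: 6^3 = 216
step 1: project along y, AND mask (26/36) → |grid| = 156
step 2: project along x, AND mask (26/36) → |grid| = 110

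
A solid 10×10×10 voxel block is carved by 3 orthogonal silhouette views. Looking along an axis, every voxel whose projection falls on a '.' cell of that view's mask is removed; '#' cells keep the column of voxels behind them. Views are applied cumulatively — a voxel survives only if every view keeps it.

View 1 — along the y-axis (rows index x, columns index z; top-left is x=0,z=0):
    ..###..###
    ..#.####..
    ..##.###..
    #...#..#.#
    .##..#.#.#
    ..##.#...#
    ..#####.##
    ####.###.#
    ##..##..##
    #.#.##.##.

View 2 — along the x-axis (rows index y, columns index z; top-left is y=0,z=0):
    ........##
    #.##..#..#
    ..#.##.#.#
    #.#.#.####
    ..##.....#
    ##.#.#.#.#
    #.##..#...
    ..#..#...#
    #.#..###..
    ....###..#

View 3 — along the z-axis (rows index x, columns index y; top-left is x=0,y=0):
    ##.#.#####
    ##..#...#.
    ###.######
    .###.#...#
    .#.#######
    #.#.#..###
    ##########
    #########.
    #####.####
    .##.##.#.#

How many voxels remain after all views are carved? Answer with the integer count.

202 voxels

before carving: 1000 voxels (10×10×10)
[1] y-view keeps 56 columns → grid now 560
[2] x-view keeps 44 columns → grid now 269
[3] z-view keeps 74 columns → grid now 202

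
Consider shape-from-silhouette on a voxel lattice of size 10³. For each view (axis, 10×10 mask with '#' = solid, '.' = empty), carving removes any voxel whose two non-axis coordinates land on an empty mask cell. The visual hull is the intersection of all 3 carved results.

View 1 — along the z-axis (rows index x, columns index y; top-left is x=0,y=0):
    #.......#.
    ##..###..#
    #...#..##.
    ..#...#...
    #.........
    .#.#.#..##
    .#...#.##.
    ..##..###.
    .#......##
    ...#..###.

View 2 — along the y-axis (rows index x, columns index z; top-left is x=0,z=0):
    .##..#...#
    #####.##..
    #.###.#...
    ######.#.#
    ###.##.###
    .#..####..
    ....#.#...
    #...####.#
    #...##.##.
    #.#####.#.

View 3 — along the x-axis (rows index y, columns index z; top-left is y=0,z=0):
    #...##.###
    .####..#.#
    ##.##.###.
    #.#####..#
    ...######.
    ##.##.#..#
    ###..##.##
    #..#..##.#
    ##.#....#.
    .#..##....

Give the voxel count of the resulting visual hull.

initial block: 10^3 = 1000
carve view 1 (along z, XY-mask fill 36/100): 360 voxels remain
carve view 2 (along y, XZ-mask fill 57/100): 200 voxels remain
carve view 3 (along x, YZ-mask fill 57/100): 110 voxels remain

|visual hull| = 110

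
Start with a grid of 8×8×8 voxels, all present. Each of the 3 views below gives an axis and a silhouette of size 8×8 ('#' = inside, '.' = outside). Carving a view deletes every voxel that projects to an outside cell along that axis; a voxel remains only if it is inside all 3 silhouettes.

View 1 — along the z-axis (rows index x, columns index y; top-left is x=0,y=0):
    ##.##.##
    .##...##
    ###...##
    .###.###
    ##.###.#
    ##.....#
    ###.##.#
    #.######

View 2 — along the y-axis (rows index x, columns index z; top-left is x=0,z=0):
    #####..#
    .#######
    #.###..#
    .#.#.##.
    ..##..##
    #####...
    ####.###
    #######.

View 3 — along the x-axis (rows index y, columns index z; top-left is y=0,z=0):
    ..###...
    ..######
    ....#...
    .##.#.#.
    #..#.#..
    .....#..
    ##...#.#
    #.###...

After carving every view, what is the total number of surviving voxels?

109 voxels

start: 8×8×8 = 512 voxels
after view 1 [z-axis, 43 of 64 cells solid] → remaining = 344
after view 2 [y-axis, 45 of 64 cells solid] → remaining = 243
after view 3 [x-axis, 26 of 64 cells solid] → remaining = 109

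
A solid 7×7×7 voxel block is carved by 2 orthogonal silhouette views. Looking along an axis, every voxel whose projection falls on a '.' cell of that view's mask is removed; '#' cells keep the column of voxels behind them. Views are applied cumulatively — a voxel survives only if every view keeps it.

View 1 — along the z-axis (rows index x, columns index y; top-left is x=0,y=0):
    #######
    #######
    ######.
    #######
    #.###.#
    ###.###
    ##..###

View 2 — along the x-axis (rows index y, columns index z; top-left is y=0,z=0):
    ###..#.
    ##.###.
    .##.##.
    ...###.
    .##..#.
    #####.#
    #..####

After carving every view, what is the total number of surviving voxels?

start: 7×7×7 = 343 voxels
  1. axis=2 (XY plane), |mask|=43  ⇒  voxels=301
  2. axis=0 (YZ plane), |mask|=30  ⇒  voxels=184

184 voxels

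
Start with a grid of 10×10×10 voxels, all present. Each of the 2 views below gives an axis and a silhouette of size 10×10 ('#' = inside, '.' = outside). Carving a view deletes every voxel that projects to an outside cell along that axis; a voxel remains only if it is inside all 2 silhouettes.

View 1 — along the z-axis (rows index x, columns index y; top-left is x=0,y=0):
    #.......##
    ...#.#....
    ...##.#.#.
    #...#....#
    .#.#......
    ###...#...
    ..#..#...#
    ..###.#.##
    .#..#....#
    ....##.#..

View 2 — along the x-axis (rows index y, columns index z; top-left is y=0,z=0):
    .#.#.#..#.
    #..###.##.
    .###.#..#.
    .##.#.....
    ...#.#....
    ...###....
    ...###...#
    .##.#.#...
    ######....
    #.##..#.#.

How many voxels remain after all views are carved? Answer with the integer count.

full grid |V| = 1000
step 1: project along z, AND mask (33/100) → |grid| = 330
step 2: project along x, AND mask (42/100) → |grid| = 135

|visual hull| = 135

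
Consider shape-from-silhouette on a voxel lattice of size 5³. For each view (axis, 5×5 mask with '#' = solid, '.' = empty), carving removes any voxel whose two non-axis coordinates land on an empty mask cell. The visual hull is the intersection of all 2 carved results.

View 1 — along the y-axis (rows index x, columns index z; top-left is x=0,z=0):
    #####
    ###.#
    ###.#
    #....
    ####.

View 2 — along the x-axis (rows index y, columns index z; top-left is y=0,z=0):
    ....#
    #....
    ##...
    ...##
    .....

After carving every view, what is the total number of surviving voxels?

|visual hull| = 22

start: 5×5×5 = 125 voxels
carve view 1 (along y, XZ-mask fill 18/25): 90 voxels remain
carve view 2 (along x, YZ-mask fill 6/25): 22 voxels remain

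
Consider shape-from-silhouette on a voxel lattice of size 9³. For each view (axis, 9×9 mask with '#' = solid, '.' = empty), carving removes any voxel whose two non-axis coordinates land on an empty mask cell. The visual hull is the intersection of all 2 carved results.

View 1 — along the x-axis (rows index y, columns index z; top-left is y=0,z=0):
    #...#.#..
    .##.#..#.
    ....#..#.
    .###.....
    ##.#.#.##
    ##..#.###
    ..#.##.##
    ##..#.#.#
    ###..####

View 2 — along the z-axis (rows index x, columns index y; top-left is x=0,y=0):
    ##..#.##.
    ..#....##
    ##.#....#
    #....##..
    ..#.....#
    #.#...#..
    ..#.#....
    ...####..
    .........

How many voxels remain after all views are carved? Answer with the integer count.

initial block: 9^3 = 729
after view 1 [x-axis, 41 of 81 cells solid] → remaining = 369
after view 2 [z-axis, 26 of 81 cells solid] → remaining = 115

voxel count = 115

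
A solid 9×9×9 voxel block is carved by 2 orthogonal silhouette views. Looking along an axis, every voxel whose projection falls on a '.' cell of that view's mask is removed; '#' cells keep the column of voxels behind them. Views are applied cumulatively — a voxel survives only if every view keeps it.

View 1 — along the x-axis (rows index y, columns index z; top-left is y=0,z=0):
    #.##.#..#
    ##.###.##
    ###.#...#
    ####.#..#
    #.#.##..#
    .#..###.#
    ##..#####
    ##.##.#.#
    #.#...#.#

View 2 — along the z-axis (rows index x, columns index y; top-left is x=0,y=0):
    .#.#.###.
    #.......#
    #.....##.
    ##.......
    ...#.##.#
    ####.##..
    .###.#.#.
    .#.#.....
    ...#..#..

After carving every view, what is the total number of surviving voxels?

voxel count = 182

before carving: 729 voxels (9×9×9)
[1] x-view keeps 50 columns → grid now 450
[2] z-view keeps 31 columns → grid now 182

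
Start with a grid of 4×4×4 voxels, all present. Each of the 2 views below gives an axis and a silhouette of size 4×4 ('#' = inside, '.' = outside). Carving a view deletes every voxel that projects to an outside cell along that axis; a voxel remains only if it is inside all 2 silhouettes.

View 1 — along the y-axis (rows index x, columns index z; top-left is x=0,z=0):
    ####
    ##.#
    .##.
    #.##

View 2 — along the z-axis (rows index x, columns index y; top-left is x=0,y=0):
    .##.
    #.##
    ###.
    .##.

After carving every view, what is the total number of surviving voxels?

start: 4×4×4 = 64 voxels
after view 1 [y-axis, 12 of 16 cells solid] → remaining = 48
after view 2 [z-axis, 10 of 16 cells solid] → remaining = 29

remaining voxels: 29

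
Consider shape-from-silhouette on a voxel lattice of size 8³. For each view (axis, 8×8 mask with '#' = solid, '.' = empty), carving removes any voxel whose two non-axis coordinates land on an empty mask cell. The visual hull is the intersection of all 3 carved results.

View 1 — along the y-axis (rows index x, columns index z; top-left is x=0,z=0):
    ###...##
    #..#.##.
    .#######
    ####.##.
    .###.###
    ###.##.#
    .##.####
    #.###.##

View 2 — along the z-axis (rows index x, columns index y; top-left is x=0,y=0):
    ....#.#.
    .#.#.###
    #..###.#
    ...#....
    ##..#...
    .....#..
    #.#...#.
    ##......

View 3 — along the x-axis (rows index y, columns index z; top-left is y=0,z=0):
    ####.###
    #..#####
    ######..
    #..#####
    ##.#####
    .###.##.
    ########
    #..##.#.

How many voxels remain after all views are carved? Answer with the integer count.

initial block: 8^3 = 512
  1. axis=1 (XZ plane), |mask|=46  ⇒  voxels=368
  2. axis=2 (XY plane), |mask|=22  ⇒  voxels=125
  3. axis=0 (YZ plane), |mask|=49  ⇒  voxels=99

99 voxels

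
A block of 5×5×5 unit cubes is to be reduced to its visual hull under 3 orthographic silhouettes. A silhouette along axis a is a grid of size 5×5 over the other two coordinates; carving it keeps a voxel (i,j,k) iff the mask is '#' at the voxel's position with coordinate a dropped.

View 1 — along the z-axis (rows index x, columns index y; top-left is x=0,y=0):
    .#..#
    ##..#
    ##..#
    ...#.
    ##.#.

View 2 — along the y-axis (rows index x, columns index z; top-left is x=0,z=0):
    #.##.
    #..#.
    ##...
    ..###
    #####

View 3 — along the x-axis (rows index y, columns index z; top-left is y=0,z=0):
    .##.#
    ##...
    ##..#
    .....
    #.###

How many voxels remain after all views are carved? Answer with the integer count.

initial block: 5^3 = 125
  1. axis=2 (XY plane), |mask|=12  ⇒  voxels=60
  2. axis=1 (XZ plane), |mask|=15  ⇒  voxels=36
  3. axis=0 (YZ plane), |mask|=12  ⇒  voxels=16

16 voxels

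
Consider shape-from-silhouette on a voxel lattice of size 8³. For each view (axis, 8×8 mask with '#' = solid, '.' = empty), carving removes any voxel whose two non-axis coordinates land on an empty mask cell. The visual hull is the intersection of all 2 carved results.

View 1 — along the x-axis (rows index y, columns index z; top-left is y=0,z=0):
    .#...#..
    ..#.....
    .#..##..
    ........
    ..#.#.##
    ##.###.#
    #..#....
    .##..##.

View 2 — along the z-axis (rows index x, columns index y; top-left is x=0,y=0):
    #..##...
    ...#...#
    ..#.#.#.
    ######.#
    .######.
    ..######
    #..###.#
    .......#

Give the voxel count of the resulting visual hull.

start: 8×8×8 = 512 voxels
  1. axis=0 (YZ plane), |mask|=22  ⇒  voxels=176
  2. axis=2 (XY plane), |mask|=33  ⇒  voxels=94

voxel count = 94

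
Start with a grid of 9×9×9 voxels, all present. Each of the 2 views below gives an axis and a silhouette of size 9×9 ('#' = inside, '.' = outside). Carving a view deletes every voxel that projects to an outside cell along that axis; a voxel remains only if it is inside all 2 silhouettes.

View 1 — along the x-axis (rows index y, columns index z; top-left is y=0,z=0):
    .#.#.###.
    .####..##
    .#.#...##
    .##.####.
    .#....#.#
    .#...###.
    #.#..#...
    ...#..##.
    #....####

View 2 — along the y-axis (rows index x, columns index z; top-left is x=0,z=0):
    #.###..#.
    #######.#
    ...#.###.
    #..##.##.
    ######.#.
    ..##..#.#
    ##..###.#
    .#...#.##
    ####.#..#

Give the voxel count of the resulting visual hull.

210 voxels

start: 9×9×9 = 729 voxels
  1. axis=0 (YZ plane), |mask|=39  ⇒  voxels=351
  2. axis=1 (XZ plane), |mask|=49  ⇒  voxels=210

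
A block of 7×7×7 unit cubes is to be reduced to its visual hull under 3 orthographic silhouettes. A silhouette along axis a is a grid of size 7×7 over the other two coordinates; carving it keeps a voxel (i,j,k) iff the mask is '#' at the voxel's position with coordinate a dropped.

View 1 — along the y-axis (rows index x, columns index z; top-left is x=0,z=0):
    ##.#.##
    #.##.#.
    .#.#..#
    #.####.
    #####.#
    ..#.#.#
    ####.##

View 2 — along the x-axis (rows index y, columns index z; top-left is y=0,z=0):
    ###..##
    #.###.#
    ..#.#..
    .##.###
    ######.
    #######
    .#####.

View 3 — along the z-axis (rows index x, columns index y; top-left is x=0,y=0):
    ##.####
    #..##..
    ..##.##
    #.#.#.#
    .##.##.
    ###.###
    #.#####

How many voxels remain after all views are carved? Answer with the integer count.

start: 7×7×7 = 343 voxels
V1 y: intersect with XZ mask (32 set) -- 224 left
V2 x: intersect with YZ mask (35 set) -- 157 left
V3 z: intersect with XY mask (33 set) -- 109 left

|visual hull| = 109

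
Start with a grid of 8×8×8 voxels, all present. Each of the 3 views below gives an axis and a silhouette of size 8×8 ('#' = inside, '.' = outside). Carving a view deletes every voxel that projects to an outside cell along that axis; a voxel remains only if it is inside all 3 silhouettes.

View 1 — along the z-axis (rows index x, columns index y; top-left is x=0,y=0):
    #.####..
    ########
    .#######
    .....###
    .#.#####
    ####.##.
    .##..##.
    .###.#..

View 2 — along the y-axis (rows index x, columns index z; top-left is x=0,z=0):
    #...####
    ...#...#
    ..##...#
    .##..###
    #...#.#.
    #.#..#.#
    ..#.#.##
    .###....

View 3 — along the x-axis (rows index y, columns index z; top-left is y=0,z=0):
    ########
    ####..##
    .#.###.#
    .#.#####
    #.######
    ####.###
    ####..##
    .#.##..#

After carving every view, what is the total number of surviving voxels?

117 voxels

start: 8×8×8 = 512 voxels
after view 1 [z-axis, 43 of 64 cells solid] → remaining = 344
after view 2 [y-axis, 29 of 64 cells solid] → remaining = 147
after view 3 [x-axis, 49 of 64 cells solid] → remaining = 117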